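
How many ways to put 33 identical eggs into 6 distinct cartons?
C(33+6-1, 6-1) = C(38, 5) = 501942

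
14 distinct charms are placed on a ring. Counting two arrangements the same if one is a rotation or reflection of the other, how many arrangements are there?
(14-1)!/2 = 6227020800/2 = 3113510400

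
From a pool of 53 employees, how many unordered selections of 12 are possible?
C(53,12) = 53!/(12!×41!) = 266783135710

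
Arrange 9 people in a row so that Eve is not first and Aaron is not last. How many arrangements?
By inclusion-exclusion: 9! - 2×(9-1)! + (9-2)! = 362880 - 80640 + 5040 = 287280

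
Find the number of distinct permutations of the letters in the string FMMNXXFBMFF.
11! / (1! × 4! × 1! × 3! × 2!) = 138600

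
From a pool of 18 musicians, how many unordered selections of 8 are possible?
C(18,8) = 18!/(8!×10!) = 43758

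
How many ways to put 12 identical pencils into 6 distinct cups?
C(12+6-1, 6-1) = C(17, 5) = 6188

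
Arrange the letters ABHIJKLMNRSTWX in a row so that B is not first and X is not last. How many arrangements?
By inclusion-exclusion: 14! - 2×(14-1)! + (14-2)! = 87178291200 - 12454041600 + 479001600 = 75203251200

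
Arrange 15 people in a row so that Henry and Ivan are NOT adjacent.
Total - adjacent = 15! - (15-1)!×2 = 1307674368000 - 174356582400 = 1133317785600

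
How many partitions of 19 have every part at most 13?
Let r_j(i) = number of partitions of i into parts ≤ j, for i = 0..19. r_1(i) = 1 for all i; r_j(i) = r_{j-1}(i) + r_j(i-j). Rows j = 2..13: ≤2: 1 1 2 2 3 3 4 4 5 5 6 6 7 7 8 8 9 9 10 10; ≤3: 1 1 2 3 4 5 7 8 10 12 14 16 19 21 24 27 30 33 37 40; ≤4: 1 1 2 3 5 6 9 11 15 18 23 27 34 39 47 54 64 72 84 94; ≤5: 1 1 2 3 5 7 10 13 18 23 30 37 47 57 70 84 101 119 141 164; ≤6: 1 1 2 3 5 7 11 14 20 26 35 44 58 71 90 110 136 163 199 235; ≤7: 1 1 2 3 5 7 11 15 21 28 38 49 65 82 105 131 164 201 248 300; ≤8: 1 1 2 3 5 7 11 15 22 29 40 52 70 89 116 146 186 230 288 352; ≤9: 1 1 2 3 5 7 11 15 22 30 41 54 73 94 123 157 201 252 318 393; ≤10: 1 1 2 3 5 7 11 15 22 30 42 55 75 97 128 164 212 267 340 423; ≤11: 1 1 2 3 5 7 11 15 22 30 42 56 76 99 131 169 219 278 355 445; ≤12: 1 1 2 3 5 7 11 15 22 30 42 56 77 100 133 172 224 285 366 460; ≤13: 1 1 2 3 5 7 11 15 22 30 42 56 77 101 134 174 227 290 373 471. r_13(19) = 471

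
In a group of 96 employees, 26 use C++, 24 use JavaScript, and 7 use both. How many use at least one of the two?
|A∪B| = |A| + |B| - |A∩B| = 26 + 24 - 7 = 43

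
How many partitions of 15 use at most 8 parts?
By conjugation, equals partitions of 15 into parts ≤ 8. Let r_j(i) = number of partitions of i into parts ≤ j, for i = 0..15. r_1(i) = 1 for all i; r_j(i) = r_{j-1}(i) + r_j(i-j). Rows j = 2..8: ≤2: 1 1 2 2 3 3 4 4 5 5 6 6 7 7 8 8; ≤3: 1 1 2 3 4 5 7 8 10 12 14 16 19 21 24 27; ≤4: 1 1 2 3 5 6 9 11 15 18 23 27 34 39 47 54; ≤5: 1 1 2 3 5 7 10 13 18 23 30 37 47 57 70 84; ≤6: 1 1 2 3 5 7 11 14 20 26 35 44 58 71 90 110; ≤7: 1 1 2 3 5 7 11 15 21 28 38 49 65 82 105 131; ≤8: 1 1 2 3 5 7 11 15 22 29 40 52 70 89 116 146. r_8(15) = 146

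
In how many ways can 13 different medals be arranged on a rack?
13! = 6227020800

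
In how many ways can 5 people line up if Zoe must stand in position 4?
Fix one position: (5-1)! = 24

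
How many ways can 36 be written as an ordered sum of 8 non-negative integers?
C(36+8-1, 8-1) = C(43, 7) = 32224114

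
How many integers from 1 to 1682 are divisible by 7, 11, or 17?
⌊1682/7⌋+⌊1682/11⌋+⌊1682/17⌋ - ⌊1682/77⌋-⌊1682/119⌋-⌊1682/187⌋ + ⌊1682/1309⌋ = 240+152+98 - 21-14-8 + 1 = 448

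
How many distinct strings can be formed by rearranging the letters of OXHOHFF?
7! / (1! × 2! × 2! × 2!) = 630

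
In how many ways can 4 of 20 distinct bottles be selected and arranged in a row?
P(20,4) = 20!/(20-4)! = 116280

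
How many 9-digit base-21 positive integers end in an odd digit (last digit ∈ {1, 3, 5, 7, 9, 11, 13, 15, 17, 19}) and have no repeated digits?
Last∈{1,3,5,7,9,11,13,15,17,19}. Last=0: 0. Last nonzero: 10×19×P(19,7) = 48251548800. Total = 48251548800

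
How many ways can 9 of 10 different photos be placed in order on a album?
P(10,9) = 10!/(10-9)! = 3628800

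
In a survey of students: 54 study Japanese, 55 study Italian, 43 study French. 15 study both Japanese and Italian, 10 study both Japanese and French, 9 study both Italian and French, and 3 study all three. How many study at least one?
|A∪B∪C| = 54+55+43-15-10-9+3 = 121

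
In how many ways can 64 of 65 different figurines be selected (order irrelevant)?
C(65,64) = 65!/(64!×1!) = 65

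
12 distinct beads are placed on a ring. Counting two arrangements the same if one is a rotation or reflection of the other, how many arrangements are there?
(12-1)!/2 = 39916800/2 = 19958400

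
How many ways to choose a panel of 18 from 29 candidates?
C(29,18) = 29!/(18!×11!) = 34597290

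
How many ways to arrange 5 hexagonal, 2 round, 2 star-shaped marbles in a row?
9! / (5! × 2! × 2!) = 756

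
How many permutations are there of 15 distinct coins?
15! = 1307674368000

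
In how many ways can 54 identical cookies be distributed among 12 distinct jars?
C(54+12-1, 12-1) = C(65, 11) = 895068996640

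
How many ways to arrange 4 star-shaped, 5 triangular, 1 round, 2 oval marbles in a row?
12! / (4! × 5! × 1! × 2!) = 83160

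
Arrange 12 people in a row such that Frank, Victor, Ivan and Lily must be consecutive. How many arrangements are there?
Treat the 4 as one block: (12-4+1)! × 4! = 362880 × 24 = 8709120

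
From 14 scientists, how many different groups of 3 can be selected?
C(14,3) = 14!/(3!×11!) = 364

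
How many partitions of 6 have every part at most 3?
Let r_j(i) = number of partitions of i into parts ≤ j, for i = 0..6. r_1(i) = 1 for all i; r_j(i) = r_{j-1}(i) + r_j(i-j). Rows j = 2..3: ≤2: 1 1 2 2 3 3 4; ≤3: 1 1 2 3 4 5 7. r_3(6) = 7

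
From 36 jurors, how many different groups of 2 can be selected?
C(36,2) = 36!/(2!×34!) = 630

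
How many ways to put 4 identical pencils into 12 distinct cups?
C(4+12-1, 12-1) = C(15, 11) = 1365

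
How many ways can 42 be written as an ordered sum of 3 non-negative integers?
C(42+3-1, 3-1) = C(44, 2) = 946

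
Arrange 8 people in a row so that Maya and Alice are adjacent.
Treat as block: (8-1)! × 2! = 5040 × 2 = 10080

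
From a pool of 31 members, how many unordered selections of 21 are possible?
C(31,21) = 31!/(21!×10!) = 44352165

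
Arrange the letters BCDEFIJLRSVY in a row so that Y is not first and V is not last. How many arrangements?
By inclusion-exclusion: 12! - 2×(12-1)! + (12-2)! = 479001600 - 79833600 + 3628800 = 402796800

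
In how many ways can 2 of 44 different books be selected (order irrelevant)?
C(44,2) = 44!/(2!×42!) = 946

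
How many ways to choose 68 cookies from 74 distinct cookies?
C(74,68) = 74!/(68!×6!) = 185250786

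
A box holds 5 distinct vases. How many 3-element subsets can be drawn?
C(5,3) = 5!/(3!×2!) = 10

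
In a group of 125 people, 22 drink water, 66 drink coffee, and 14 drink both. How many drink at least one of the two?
|A∪B| = |A| + |B| - |A∩B| = 22 + 66 - 14 = 74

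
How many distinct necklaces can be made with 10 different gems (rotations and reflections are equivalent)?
(10-1)!/2 = 362880/2 = 181440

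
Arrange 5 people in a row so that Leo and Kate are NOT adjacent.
Total - adjacent = 5! - (5-1)!×2 = 120 - 48 = 72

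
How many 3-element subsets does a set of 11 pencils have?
C(11,3) = 11!/(3!×8!) = 165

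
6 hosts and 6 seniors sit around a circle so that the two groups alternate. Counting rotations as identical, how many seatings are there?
Fix one of the hosts: (6-1)! ways for the remaining hosts, × 6! ways for the seniors = 120 × 720 = 86400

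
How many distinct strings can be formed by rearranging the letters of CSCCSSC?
7! / (4! × 3!) = 35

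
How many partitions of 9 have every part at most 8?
Let r_j(i) = number of partitions of i into parts ≤ j, for i = 0..9. r_1(i) = 1 for all i; r_j(i) = r_{j-1}(i) + r_j(i-j). Rows j = 2..8: ≤2: 1 1 2 2 3 3 4 4 5 5; ≤3: 1 1 2 3 4 5 7 8 10 12; ≤4: 1 1 2 3 5 6 9 11 15 18; ≤5: 1 1 2 3 5 7 10 13 18 23; ≤6: 1 1 2 3 5 7 11 14 20 26; ≤7: 1 1 2 3 5 7 11 15 21 28; ≤8: 1 1 2 3 5 7 11 15 22 29. r_8(9) = 29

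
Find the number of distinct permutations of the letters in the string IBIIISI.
7! / (1! × 1! × 5!) = 42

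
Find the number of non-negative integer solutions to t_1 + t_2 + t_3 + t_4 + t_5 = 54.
C(54+5-1, 5-1) = C(58, 4) = 424270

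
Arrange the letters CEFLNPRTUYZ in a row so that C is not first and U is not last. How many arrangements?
By inclusion-exclusion: 11! - 2×(11-1)! + (11-2)! = 39916800 - 7257600 + 362880 = 33022080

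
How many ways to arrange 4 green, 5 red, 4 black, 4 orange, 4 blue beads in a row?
21! / (4! × 5! × 4! × 4! × 4!) = 1283268987000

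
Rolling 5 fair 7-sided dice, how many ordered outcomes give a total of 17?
Coefficient of x^17 in (x + x² + ... + x^7)^5. By inclusion-exclusion on dice exceeding 7: Σ_j (-1)^j C(5,j)·C(17-1-7j, 4) = C(5,0)·C(16,4) - C(5,1)·C(9,4) = 1·1820 - 5·126 = 1190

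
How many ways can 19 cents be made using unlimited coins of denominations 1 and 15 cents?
Coefficient of x^19 in 1/(1-x^1) · 1/(1-x^15). Use j coins of 15 for j = 0..⌊19/15⌋ = 1, the rest in 1s: 1 + 1 = 2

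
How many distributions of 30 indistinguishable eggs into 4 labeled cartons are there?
C(30+4-1, 4-1) = C(33, 3) = 5456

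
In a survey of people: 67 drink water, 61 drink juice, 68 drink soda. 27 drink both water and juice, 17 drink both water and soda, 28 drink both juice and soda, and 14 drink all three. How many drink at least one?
|A∪B∪C| = 67+61+68-27-17-28+14 = 138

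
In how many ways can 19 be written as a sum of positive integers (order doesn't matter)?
Pentagonal recurrence p(n) = p(n-1) + p(n-2) - p(n-5) - p(n-7) + p(n-12) + p(n-15) - ... gives p(0..18) = 1, 1, 2, 3, 5, 7, 11, 15, 22, 30, 42, 56, 77, 101, 135, 176, 231, 297, 385. p(19) = p(18) + p(17) - p(14) - p(12) + p(7) + p(4) = 385 + 297 - 135 - 77 + 15 + 5 = 490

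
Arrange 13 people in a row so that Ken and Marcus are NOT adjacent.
Total - adjacent = 13! - (13-1)!×2 = 6227020800 - 958003200 = 5269017600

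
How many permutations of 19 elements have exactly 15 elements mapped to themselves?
Choose the 15 fixed points C(19,15) = 3876, derange the rest: !4 = Σ_{j=0}^{4} (-1)^j·4!/j! = 24 - 24 + 12 - 4 + 1 = 9. Product = 3876 × 9 = 34884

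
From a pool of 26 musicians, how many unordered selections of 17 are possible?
C(26,17) = 26!/(17!×9!) = 3124550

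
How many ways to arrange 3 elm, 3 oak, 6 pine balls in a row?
12! / (3! × 3! × 6!) = 18480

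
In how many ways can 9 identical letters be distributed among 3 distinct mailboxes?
C(9+3-1, 3-1) = C(11, 2) = 55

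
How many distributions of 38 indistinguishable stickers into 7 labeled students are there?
C(38+7-1, 7-1) = C(44, 6) = 7059052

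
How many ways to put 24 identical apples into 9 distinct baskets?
C(24+9-1, 9-1) = C(32, 8) = 10518300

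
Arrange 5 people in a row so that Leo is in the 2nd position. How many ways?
Fix one position: (5-1)! = 24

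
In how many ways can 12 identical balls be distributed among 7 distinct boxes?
C(12+7-1, 7-1) = C(18, 6) = 18564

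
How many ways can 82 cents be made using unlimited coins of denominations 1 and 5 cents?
Coefficient of x^82 in 1/(1-x^1) · 1/(1-x^5). Use j coins of 5 for j = 0..⌊82/5⌋ = 16, the rest in 1s: 16 + 1 = 17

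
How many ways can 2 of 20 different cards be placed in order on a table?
P(20,2) = 20!/(20-2)! = 380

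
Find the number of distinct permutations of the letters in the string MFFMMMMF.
8! / (5! × 3!) = 56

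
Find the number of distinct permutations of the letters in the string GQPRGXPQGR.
10! / (2! × 2! × 3! × 2! × 1!) = 75600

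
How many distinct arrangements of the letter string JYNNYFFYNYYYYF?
14! / (1! × 3! × 7! × 3!) = 480480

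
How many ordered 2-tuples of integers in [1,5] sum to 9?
Coefficient of x^9 in (x + x² + ... + x^5)^2. By inclusion-exclusion on dice exceeding 5: Σ_j (-1)^j C(2,j)·C(9-1-5j, 1) = C(2,0)·C(8,1) - C(2,1)·C(3,1) = 1·8 - 2·3 = 2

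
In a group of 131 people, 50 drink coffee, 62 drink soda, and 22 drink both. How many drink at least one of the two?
|A∪B| = |A| + |B| - |A∩B| = 50 + 62 - 22 = 90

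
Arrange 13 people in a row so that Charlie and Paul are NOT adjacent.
Total - adjacent = 13! - (13-1)!×2 = 6227020800 - 958003200 = 5269017600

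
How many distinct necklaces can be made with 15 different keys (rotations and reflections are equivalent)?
(15-1)!/2 = 87178291200/2 = 43589145600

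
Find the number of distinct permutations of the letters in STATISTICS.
10! / (3! × 3! × 1! × 2! × 1!) = 50400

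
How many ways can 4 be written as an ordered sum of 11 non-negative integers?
C(4+11-1, 11-1) = C(14, 10) = 1001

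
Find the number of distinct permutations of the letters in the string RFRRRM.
6! / (4! × 1! × 1!) = 30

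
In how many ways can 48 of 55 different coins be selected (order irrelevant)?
C(55,48) = 55!/(48!×7!) = 202927725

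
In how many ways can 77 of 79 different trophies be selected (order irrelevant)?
C(79,77) = 79!/(77!×2!) = 3081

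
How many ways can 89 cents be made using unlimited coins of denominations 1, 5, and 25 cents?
Coefficient of x^89 in 1/(1-x^1) · 1/(1-x^5) · 1/(1-x^25). Case on j = number of 25-cent coins (j = 0..3); remainder r = 89 - 25j is made from {1,5} in ⌊r/5⌋+1 ways. r = 89, 64, 39, 14 → 18 + 13 + 8 + 3 = 42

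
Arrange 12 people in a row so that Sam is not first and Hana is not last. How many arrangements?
By inclusion-exclusion: 12! - 2×(12-1)! + (12-2)! = 479001600 - 79833600 + 3628800 = 402796800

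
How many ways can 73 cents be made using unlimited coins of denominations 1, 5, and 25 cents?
Coefficient of x^73 in 1/(1-x^1) · 1/(1-x^5) · 1/(1-x^25). Case on j = number of 25-cent coins (j = 0..2); remainder r = 73 - 25j is made from {1,5} in ⌊r/5⌋+1 ways. r = 73, 48, 23 → 15 + 10 + 5 = 30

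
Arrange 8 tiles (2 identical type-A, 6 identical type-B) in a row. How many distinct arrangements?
8! / (2! × 6!) = 28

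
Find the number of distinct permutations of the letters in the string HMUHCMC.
7! / (2! × 2! × 1! × 2!) = 630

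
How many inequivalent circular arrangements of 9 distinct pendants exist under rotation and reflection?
(9-1)!/2 = 40320/2 = 20160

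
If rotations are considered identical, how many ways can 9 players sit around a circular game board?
Circular: fix one position, arrange the rest. (9-1)! = 40320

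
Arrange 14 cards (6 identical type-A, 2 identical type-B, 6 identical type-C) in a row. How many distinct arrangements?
14! / (6! × 2! × 6!) = 84084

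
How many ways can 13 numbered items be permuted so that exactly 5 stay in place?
Choose the 5 fixed points C(13,5) = 1287, derange the rest: !8 = Σ_{j=0}^{8} (-1)^j·8!/j! = 40320 - 40320 + 20160 - 6720 + 1680 - 336 + 56 - 8 + 1 = 14833. Product = 1287 × 14833 = 19090071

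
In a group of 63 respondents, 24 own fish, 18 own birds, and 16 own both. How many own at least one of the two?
|A∪B| = |A| + |B| - |A∩B| = 24 + 18 - 16 = 26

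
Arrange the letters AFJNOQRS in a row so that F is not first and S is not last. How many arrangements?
By inclusion-exclusion: 8! - 2×(8-1)! + (8-2)! = 40320 - 10080 + 720 = 30960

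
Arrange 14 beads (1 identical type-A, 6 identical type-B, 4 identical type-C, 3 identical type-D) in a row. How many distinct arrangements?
14! / (1! × 6! × 4! × 3!) = 840840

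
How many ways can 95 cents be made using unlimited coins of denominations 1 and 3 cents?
Coefficient of x^95 in 1/(1-x^1) · 1/(1-x^3). Use j coins of 3 for j = 0..⌊95/3⌋ = 31, the rest in 1s: 31 + 1 = 32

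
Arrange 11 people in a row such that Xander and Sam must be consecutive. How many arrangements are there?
Treat the 2 as one block: (11-2+1)! × 2! = 3628800 × 2 = 7257600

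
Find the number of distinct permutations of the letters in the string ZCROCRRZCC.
10! / (4! × 1! × 3! × 2!) = 12600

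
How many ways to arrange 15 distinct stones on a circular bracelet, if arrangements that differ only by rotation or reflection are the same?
(15-1)!/2 = 87178291200/2 = 43589145600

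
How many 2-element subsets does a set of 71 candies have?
C(71,2) = 71!/(2!×69!) = 2485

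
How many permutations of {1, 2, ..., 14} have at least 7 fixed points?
Exactly j fixed points: C(14,j)·!(14-j); sum over j ≥ 7 (derangement numbers via !m = (m-1)·(!(m-1) + !(m-2)): !0..!7 = 1, 0, 1, 2, 9, 44, 265, 1854). Σ_{j=7}^{14} C(14,j)·!(14-j) = C(14,7)·!7 + C(14,8)·!6 + C(14,9)·!5 + C(14,10)·!4 + C(14,11)·!3 + C(14,12)·!2 + C(14,13)·!1 + C(14,14)·!0 = 3432·1854 + 3003·265 + 2002·44 + 1001·9 + 364·2 + 91·1 + 14·0 + 1·1 = 7256640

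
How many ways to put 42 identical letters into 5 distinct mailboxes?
C(42+5-1, 5-1) = C(46, 4) = 163185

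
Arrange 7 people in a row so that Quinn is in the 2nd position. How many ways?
Fix one position: (7-1)! = 720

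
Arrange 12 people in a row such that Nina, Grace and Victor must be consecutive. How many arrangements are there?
Treat the 3 as one block: (12-3+1)! × 3! = 3628800 × 6 = 21772800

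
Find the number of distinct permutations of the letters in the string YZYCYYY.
7! / (5! × 1! × 1!) = 42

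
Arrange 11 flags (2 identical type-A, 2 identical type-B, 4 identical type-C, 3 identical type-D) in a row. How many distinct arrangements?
11! / (2! × 2! × 4! × 3!) = 69300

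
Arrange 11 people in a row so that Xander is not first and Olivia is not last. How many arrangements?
By inclusion-exclusion: 11! - 2×(11-1)! + (11-2)! = 39916800 - 7257600 + 362880 = 33022080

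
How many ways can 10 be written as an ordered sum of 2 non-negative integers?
C(10+2-1, 2-1) = C(11, 1) = 11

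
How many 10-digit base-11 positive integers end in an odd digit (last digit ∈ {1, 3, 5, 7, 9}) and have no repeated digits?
Last∈{1,3,5,7,9}. Last=0: 0. Last nonzero: 5×9×P(9,8) = 16329600. Total = 16329600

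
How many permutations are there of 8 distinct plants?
8! = 40320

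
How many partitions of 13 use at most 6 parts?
By conjugation, equals partitions of 13 into parts ≤ 6. Let r_j(i) = number of partitions of i into parts ≤ j, for i = 0..13. r_1(i) = 1 for all i; r_j(i) = r_{j-1}(i) + r_j(i-j). Rows j = 2..6: ≤2: 1 1 2 2 3 3 4 4 5 5 6 6 7 7; ≤3: 1 1 2 3 4 5 7 8 10 12 14 16 19 21; ≤4: 1 1 2 3 5 6 9 11 15 18 23 27 34 39; ≤5: 1 1 2 3 5 7 10 13 18 23 30 37 47 57; ≤6: 1 1 2 3 5 7 11 14 20 26 35 44 58 71. r_6(13) = 71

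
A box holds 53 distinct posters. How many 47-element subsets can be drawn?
C(53,47) = 53!/(47!×6!) = 22957480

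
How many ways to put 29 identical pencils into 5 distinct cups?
C(29+5-1, 5-1) = C(33, 4) = 40920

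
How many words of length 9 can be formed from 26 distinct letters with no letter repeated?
P(26,9) = 26!/(26-9)! = 1133836704000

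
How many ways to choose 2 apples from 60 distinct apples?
C(60,2) = 60!/(2!×58!) = 1770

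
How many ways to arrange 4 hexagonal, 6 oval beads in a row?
10! / (4! × 6!) = 210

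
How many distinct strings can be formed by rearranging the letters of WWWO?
4! / (1! × 3!) = 4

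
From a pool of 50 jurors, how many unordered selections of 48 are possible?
C(50,48) = 50!/(48!×2!) = 1225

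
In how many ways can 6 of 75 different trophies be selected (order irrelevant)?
C(75,6) = 75!/(6!×69!) = 201359550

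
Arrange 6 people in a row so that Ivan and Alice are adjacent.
Treat as block: (6-1)! × 2! = 120 × 2 = 240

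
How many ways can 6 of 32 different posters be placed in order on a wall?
P(32,6) = 32!/(32-6)! = 652458240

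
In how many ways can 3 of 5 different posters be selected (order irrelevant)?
C(5,3) = 5!/(3!×2!) = 10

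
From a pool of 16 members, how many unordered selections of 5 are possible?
C(16,5) = 16!/(5!×11!) = 4368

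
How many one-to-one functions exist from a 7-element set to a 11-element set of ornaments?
P(11,7) = 11!/(11-7)! = 1663200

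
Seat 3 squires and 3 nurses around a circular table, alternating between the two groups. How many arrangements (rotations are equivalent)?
Fix one of the squires: (3-1)! ways for the remaining squires, × 3! ways for the nurses = 2 × 6 = 12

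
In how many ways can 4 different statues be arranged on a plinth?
4! = 24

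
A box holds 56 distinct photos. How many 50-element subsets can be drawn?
C(56,50) = 56!/(50!×6!) = 32468436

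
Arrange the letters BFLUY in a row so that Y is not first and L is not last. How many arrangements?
By inclusion-exclusion: 5! - 2×(5-1)! + (5-2)! = 120 - 48 + 6 = 78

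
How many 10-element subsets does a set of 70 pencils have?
C(70,10) = 70!/(10!×60!) = 396704524216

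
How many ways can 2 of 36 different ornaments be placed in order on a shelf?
P(36,2) = 36!/(36-2)! = 1260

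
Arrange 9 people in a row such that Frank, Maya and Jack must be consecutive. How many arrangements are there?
Treat the 3 as one block: (9-3+1)! × 3! = 5040 × 6 = 30240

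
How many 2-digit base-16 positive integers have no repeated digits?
First digit: 15 choices (nonzero). Then descending: 15 × 15 = 225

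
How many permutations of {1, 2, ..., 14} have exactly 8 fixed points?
Choose the 8 fixed points C(14,8) = 3003, derange the rest: !6 = Σ_{j=0}^{6} (-1)^j·6!/j! = 720 - 720 + 360 - 120 + 30 - 6 + 1 = 265. Product = 3003 × 265 = 795795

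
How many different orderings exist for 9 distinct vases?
9! = 362880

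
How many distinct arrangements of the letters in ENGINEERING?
11! / (3! × 3! × 2! × 2! × 1!) = 277200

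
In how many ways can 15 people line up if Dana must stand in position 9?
Fix one position: (15-1)! = 87178291200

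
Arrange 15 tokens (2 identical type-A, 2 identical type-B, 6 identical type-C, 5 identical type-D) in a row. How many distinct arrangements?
15! / (2! × 2! × 6! × 5!) = 3783780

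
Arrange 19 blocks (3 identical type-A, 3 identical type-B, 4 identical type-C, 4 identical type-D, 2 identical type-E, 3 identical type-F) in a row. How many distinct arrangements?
19! / (3! × 3! × 4! × 4! × 2! × 3!) = 488864376000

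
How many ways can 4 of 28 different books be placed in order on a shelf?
P(28,4) = 28!/(28-4)! = 491400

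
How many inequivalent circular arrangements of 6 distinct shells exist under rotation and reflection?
(6-1)!/2 = 120/2 = 60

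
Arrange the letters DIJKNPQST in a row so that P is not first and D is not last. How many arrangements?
By inclusion-exclusion: 9! - 2×(9-1)! + (9-2)! = 362880 - 80640 + 5040 = 287280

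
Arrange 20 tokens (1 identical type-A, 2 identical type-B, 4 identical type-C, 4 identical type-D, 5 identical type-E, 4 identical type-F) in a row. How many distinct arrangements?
20! / (1! × 2! × 4! × 4! × 5! × 4!) = 733296564000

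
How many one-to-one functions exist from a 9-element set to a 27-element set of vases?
P(27,9) = 27!/(27-9)! = 1700755056000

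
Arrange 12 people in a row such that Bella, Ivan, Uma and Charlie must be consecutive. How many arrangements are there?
Treat the 4 as one block: (12-4+1)! × 4! = 362880 × 24 = 8709120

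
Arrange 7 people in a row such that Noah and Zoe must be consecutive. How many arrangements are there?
Treat the 2 as one block: (7-2+1)! × 2! = 720 × 2 = 1440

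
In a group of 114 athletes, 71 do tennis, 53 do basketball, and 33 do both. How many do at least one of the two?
|A∪B| = |A| + |B| - |A∩B| = 71 + 53 - 33 = 91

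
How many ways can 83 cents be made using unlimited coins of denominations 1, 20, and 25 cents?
Coefficient of x^83 in 1/(1-x^1) · 1/(1-x^20) · 1/(1-x^25). Case on j = number of 25-cent coins (j = 0..3); remainder r = 83 - 25j is made from {1,20} in ⌊r/20⌋+1 ways. r = 83, 58, 33, 8 → 5 + 3 + 2 + 1 = 11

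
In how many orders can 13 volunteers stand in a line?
13! = 6227020800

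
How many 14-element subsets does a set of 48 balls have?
C(48,14) = 48!/(14!×34!) = 482320623240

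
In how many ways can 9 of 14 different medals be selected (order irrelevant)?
C(14,9) = 14!/(9!×5!) = 2002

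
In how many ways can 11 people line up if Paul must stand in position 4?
Fix one position: (11-1)! = 3628800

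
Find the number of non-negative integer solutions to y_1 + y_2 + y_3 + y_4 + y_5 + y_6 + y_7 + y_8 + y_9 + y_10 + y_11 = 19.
C(19+11-1, 11-1) = C(29, 10) = 20030010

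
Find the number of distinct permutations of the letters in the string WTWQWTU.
7! / (2! × 3! × 1! × 1!) = 420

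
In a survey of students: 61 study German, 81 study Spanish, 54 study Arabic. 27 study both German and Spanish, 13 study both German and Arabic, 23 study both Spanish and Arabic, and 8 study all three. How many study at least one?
|A∪B∪C| = 61+81+54-27-13-23+8 = 141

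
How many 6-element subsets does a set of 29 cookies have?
C(29,6) = 29!/(6!×23!) = 475020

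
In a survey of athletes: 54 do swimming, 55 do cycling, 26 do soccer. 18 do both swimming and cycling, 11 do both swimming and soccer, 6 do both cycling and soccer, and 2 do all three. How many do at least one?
|A∪B∪C| = 54+55+26-18-11-6+2 = 102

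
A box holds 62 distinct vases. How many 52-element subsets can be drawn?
C(62,52) = 62!/(52!×10!) = 107518933731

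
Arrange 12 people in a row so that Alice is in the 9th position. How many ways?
Fix one position: (12-1)! = 39916800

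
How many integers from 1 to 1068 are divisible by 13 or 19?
⌊1068/13⌋ + ⌊1068/19⌋ - ⌊1068/247⌋ = 82 + 56 - 4 = 134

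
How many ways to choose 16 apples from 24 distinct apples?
C(24,16) = 24!/(16!×8!) = 735471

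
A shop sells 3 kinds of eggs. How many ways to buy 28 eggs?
C(28+3-1, 3-1) = C(30, 2) = 435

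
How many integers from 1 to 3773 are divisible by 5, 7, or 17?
⌊3773/5⌋+⌊3773/7⌋+⌊3773/17⌋ - ⌊3773/35⌋-⌊3773/85⌋-⌊3773/119⌋ + ⌊3773/595⌋ = 754+539+221 - 107-44-31 + 6 = 1338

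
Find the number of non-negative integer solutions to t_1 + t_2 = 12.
C(12+2-1, 2-1) = C(13, 1) = 13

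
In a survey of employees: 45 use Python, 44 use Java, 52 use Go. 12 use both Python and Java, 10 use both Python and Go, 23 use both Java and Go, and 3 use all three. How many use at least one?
|A∪B∪C| = 45+44+52-12-10-23+3 = 99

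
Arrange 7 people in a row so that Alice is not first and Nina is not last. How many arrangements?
By inclusion-exclusion: 7! - 2×(7-1)! + (7-2)! = 5040 - 1440 + 120 = 3720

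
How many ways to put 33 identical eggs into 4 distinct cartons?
C(33+4-1, 4-1) = C(36, 3) = 7140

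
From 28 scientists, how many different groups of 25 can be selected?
C(28,25) = 28!/(25!×3!) = 3276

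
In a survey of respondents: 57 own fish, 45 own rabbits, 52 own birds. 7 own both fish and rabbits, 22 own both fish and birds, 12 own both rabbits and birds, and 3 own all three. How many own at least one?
|A∪B∪C| = 57+45+52-7-22-12+3 = 116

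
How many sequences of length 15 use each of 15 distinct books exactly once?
15! = 1307674368000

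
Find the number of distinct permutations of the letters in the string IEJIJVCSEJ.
10! / (2! × 3! × 1! × 1! × 2! × 1!) = 151200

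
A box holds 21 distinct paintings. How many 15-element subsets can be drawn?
C(21,15) = 21!/(15!×6!) = 54264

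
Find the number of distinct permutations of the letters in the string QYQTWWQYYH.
10! / (3! × 1! × 1! × 2! × 3!) = 50400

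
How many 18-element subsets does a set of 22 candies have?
C(22,18) = 22!/(18!×4!) = 7315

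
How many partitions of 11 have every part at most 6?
Let r_j(i) = number of partitions of i into parts ≤ j, for i = 0..11. r_1(i) = 1 for all i; r_j(i) = r_{j-1}(i) + r_j(i-j). Rows j = 2..6: ≤2: 1 1 2 2 3 3 4 4 5 5 6 6; ≤3: 1 1 2 3 4 5 7 8 10 12 14 16; ≤4: 1 1 2 3 5 6 9 11 15 18 23 27; ≤5: 1 1 2 3 5 7 10 13 18 23 30 37; ≤6: 1 1 2 3 5 7 11 14 20 26 35 44. r_6(11) = 44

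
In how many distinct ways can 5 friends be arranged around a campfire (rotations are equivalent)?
Circular: fix one position, arrange the rest. (5-1)! = 24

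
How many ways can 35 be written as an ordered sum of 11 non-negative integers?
C(35+11-1, 11-1) = C(45, 10) = 3190187286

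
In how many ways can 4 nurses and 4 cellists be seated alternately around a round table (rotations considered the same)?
Fix one of the nurses: (4-1)! ways for the remaining nurses, × 4! ways for the cellists = 6 × 24 = 144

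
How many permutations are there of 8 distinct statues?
8! = 40320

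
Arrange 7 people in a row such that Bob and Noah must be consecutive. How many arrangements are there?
Treat the 2 as one block: (7-2+1)! × 2! = 720 × 2 = 1440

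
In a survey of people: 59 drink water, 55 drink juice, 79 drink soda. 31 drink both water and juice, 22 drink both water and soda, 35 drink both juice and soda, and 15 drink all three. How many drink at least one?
|A∪B∪C| = 59+55+79-31-22-35+15 = 120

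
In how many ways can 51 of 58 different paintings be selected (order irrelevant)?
C(58,51) = 58!/(51!×7!) = 300674088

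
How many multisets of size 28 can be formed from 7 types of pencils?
C(28+7-1, 7-1) = C(34, 6) = 1344904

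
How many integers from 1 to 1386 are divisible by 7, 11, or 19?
⌊1386/7⌋+⌊1386/11⌋+⌊1386/19⌋ - ⌊1386/77⌋-⌊1386/133⌋-⌊1386/209⌋ + ⌊1386/1463⌋ = 198+126+72 - 18-10-6 + 0 = 362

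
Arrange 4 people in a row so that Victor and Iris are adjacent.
Treat as block: (4-1)! × 2! = 6 × 2 = 12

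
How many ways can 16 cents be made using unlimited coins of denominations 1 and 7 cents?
Coefficient of x^16 in 1/(1-x^1) · 1/(1-x^7). Use j coins of 7 for j = 0..⌊16/7⌋ = 2, the rest in 1s: 2 + 1 = 3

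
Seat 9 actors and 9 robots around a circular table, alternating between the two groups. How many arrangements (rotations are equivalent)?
Fix one of the actors: (9-1)! ways for the remaining actors, × 9! ways for the robots = 40320 × 362880 = 14631321600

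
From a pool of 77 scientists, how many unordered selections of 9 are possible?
C(77,9) = 77!/(9!×68!) = 161322559475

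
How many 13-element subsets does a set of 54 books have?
C(54,13) = 54!/(13!×41!) = 1108176102180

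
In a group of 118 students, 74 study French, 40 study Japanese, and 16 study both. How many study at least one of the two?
|A∪B| = |A| + |B| - |A∩B| = 74 + 40 - 16 = 98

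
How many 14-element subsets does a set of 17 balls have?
C(17,14) = 17!/(14!×3!) = 680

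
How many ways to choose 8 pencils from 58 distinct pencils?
C(58,8) = 58!/(8!×50!) = 1916797311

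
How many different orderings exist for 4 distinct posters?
4! = 24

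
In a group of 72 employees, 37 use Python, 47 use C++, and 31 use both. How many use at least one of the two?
|A∪B| = |A| + |B| - |A∩B| = 37 + 47 - 31 = 53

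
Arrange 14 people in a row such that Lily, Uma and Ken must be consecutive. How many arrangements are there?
Treat the 3 as one block: (14-3+1)! × 3! = 479001600 × 6 = 2874009600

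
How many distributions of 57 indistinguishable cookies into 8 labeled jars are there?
C(57+8-1, 8-1) = C(64, 7) = 621216192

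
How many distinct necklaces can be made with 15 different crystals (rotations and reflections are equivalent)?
(15-1)!/2 = 87178291200/2 = 43589145600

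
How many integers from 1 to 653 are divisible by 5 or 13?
⌊653/5⌋ + ⌊653/13⌋ - ⌊653/65⌋ = 130 + 50 - 10 = 170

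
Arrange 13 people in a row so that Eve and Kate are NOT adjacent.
Total - adjacent = 13! - (13-1)!×2 = 6227020800 - 958003200 = 5269017600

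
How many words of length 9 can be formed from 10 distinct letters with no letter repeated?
P(10,9) = 10!/(10-9)! = 3628800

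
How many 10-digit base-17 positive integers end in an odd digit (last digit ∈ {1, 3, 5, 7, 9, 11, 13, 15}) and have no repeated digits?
Last∈{1,3,5,7,9,11,13,15}. Last=0: 0. Last nonzero: 8×15×P(15,8) = 31135104000. Total = 31135104000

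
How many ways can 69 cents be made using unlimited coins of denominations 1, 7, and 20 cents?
Coefficient of x^69 in 1/(1-x^1) · 1/(1-x^7) · 1/(1-x^20). Case on j = number of 20-cent coins (j = 0..3); remainder r = 69 - 20j is made from {1,7} in ⌊r/7⌋+1 ways. r = 69, 49, 29, 9 → 10 + 8 + 5 + 2 = 25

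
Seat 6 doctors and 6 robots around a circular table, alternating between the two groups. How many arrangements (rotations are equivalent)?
Fix one of the doctors: (6-1)! ways for the remaining doctors, × 6! ways for the robots = 120 × 720 = 86400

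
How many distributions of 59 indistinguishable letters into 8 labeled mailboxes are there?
C(59+8-1, 8-1) = C(66, 7) = 778789440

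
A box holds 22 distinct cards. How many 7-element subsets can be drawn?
C(22,7) = 22!/(7!×15!) = 170544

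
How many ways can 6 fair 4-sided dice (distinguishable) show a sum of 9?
Coefficient of x^9 in (x + x² + ... + x^4)^6. By inclusion-exclusion on dice exceeding 4: Σ_j (-1)^j C(6,j)·C(9-1-4j, 5) = C(6,0)·C(8,5) = 1·56 = 56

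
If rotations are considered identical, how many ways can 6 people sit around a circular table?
Circular: fix one position, arrange the rest. (6-1)! = 120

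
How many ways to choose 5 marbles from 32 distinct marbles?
C(32,5) = 32!/(5!×27!) = 201376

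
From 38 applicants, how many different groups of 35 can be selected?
C(38,35) = 38!/(35!×3!) = 8436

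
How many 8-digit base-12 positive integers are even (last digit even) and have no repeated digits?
Last∈{0,2,4,6,8,10}. Last=0: 1663200. Last nonzero: 5×10×P(10,6) = 7560000. Total = 9223200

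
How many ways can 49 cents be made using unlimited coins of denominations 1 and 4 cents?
Coefficient of x^49 in 1/(1-x^1) · 1/(1-x^4). Use j coins of 4 for j = 0..⌊49/4⌋ = 12, the rest in 1s: 12 + 1 = 13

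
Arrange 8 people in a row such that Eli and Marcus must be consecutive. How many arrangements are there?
Treat the 2 as one block: (8-2+1)! × 2! = 5040 × 2 = 10080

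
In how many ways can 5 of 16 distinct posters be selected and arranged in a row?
P(16,5) = 16!/(16-5)! = 524160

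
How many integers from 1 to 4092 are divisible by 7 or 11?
⌊4092/7⌋ + ⌊4092/11⌋ - ⌊4092/77⌋ = 584 + 372 - 53 = 903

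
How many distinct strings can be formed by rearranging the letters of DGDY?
4! / (1! × 2! × 1!) = 12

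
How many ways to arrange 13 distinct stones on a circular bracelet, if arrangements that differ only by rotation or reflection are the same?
(13-1)!/2 = 479001600/2 = 239500800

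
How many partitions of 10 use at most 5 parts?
By conjugation, equals partitions of 10 into parts ≤ 5. Let r_j(i) = number of partitions of i into parts ≤ j, for i = 0..10. r_1(i) = 1 for all i; r_j(i) = r_{j-1}(i) + r_j(i-j). Rows j = 2..5: ≤2: 1 1 2 2 3 3 4 4 5 5 6; ≤3: 1 1 2 3 4 5 7 8 10 12 14; ≤4: 1 1 2 3 5 6 9 11 15 18 23; ≤5: 1 1 2 3 5 7 10 13 18 23 30. r_5(10) = 30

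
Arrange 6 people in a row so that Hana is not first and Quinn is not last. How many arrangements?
By inclusion-exclusion: 6! - 2×(6-1)! + (6-2)! = 720 - 240 + 24 = 504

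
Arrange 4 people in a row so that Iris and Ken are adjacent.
Treat as block: (4-1)! × 2! = 6 × 2 = 12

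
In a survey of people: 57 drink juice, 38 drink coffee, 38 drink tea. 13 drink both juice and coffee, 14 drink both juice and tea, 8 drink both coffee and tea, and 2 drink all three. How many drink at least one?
|A∪B∪C| = 57+38+38-13-14-8+2 = 100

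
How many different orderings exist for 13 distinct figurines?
13! = 6227020800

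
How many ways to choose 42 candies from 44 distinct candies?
C(44,42) = 44!/(42!×2!) = 946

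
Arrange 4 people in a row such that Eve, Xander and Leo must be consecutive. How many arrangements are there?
Treat the 3 as one block: (4-3+1)! × 3! = 2 × 6 = 12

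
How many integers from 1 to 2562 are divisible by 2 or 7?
⌊2562/2⌋ + ⌊2562/7⌋ - ⌊2562/14⌋ = 1281 + 366 - 183 = 1464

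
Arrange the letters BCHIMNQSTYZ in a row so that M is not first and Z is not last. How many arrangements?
By inclusion-exclusion: 11! - 2×(11-1)! + (11-2)! = 39916800 - 7257600 + 362880 = 33022080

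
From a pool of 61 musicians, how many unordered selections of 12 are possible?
C(61,12) = 61!/(12!×49!) = 1742058970275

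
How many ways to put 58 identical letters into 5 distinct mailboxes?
C(58+5-1, 5-1) = C(62, 4) = 557845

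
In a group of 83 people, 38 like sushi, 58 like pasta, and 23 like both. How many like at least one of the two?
|A∪B| = |A| + |B| - |A∩B| = 38 + 58 - 23 = 73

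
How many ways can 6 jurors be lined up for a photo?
6! = 720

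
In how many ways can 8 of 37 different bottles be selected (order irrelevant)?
C(37,8) = 37!/(8!×29!) = 38608020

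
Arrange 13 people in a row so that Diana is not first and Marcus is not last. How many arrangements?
By inclusion-exclusion: 13! - 2×(13-1)! + (13-2)! = 6227020800 - 958003200 + 39916800 = 5308934400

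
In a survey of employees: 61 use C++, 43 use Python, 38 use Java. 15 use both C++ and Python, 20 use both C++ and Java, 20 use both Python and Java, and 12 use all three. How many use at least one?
|A∪B∪C| = 61+43+38-15-20-20+12 = 99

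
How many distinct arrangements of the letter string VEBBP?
5! / (1! × 1! × 1! × 2!) = 60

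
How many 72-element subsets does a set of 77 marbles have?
C(77,72) = 77!/(72!×5!) = 19757815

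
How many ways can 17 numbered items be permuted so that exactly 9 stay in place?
Choose the 9 fixed points C(17,9) = 24310, derange the rest: !8 = Σ_{j=0}^{8} (-1)^j·8!/j! = 40320 - 40320 + 20160 - 6720 + 1680 - 336 + 56 - 8 + 1 = 14833. Product = 24310 × 14833 = 360590230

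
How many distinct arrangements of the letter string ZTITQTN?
7! / (1! × 3! × 1! × 1! × 1!) = 840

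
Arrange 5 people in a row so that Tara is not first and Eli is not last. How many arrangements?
By inclusion-exclusion: 5! - 2×(5-1)! + (5-2)! = 120 - 48 + 6 = 78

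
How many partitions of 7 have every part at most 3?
Let r_j(i) = number of partitions of i into parts ≤ j, for i = 0..7. r_1(i) = 1 for all i; r_j(i) = r_{j-1}(i) + r_j(i-j). Rows j = 2..3: ≤2: 1 1 2 2 3 3 4 4; ≤3: 1 1 2 3 4 5 7 8. r_3(7) = 8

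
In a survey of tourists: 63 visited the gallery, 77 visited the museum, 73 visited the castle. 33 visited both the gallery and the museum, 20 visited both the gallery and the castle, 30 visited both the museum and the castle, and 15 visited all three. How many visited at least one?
|A∪B∪C| = 63+77+73-33-20-30+15 = 145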